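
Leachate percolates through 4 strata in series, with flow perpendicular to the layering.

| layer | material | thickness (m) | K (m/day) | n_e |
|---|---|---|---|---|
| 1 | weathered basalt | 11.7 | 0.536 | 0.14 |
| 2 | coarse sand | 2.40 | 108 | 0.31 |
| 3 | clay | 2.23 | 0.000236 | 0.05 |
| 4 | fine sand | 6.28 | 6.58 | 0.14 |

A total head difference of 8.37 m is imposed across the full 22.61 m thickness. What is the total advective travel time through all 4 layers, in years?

With flow normal to the layers, continuity requires the same specific discharge q through every layer.
Σ(b_i/K_i) = 11.7/0.536 + 2.40/108 + 2.23/0.000236 + 6.28/6.58 = 9472 d.
q = Δh / Σ(b_i/K_i) = 8.37 / 9472 = 0.0008837 m/day.
In each layer the seepage velocity is v_i = q/n_i, so the layer transit time is t_i = b_i·n_i / q:
  layer 1 (weathered basalt): t_1 = 11.7 × 0.14 / 0.0008837 = 1854 d
  layer 2 (coarse sand): t_2 = 2.40 × 0.31 / 0.0008837 = 842.0 d
  layer 3 (clay): t_3 = 2.23 × 0.05 / 0.0008837 = 126.2 d
  layer 4 (fine sand): t_4 = 6.28 × 0.14 / 0.0008837 = 995.0 d
Total t = Σ t_i = 3817 days = 10.45 years.

10.4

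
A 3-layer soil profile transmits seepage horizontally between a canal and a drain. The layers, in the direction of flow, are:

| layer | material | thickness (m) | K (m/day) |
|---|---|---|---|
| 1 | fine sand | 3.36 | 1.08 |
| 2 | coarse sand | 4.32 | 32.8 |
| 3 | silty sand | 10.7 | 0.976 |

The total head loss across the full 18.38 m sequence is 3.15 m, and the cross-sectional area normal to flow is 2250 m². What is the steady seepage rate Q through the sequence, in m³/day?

Flow is perpendicular to layering, so the layers act in series and the equivalent K is the thickness-weighted harmonic mean.
Total thickness L = 3.36 + 4.32 + 10.7 = 18.38 m.
Σ(b_i/K_i) = 3.36/1.08 + 4.32/32.8 + 10.7/0.976 = 14.21 d.
K_eq = L / Σ(b_i/K_i) = 18.38 / 14.21 = 1.294 m/day.
Q = K_eq · A · (Δh/L) = 1.294 × 2250 × (3.15/18.38) = 498.9 m³/day.

499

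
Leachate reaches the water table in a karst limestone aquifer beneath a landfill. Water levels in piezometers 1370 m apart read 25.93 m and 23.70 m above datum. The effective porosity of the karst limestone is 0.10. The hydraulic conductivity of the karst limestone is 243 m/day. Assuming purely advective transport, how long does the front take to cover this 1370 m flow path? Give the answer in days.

Hydraulic gradient i = (25.93 − 23.70) / 1370 = 2.23 / 1370 = 0.001628.
Darcy flux q = K · i = 243.0 × 0.001628 = 0.3955 m/day.
Seepage velocity v = q / n_e = 0.3955 / 0.10 = 3.955 m/day.
Travel time t = L / v = 1370 / 3.955 = 346.4 days.

346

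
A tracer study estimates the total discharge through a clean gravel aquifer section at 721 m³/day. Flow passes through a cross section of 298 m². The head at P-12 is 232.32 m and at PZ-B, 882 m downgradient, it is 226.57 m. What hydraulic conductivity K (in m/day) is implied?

371

Hydraulic gradient i = (232.32 − 226.57) / 882 = 5.75 / 882 = 0.006519.
From Q = K·A·i, K = Q / (A·i) = 721 / (298.0 × 0.006519) = 371.1 m/day.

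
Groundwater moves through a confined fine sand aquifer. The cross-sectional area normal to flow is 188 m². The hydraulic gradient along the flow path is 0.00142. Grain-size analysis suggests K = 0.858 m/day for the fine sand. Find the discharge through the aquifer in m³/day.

0.229

Hydraulic gradient i = 0.00142.
Darcy's law: Q = K · A · i = 0.8580 × 188.0 × 0.001420 = 0.2291 m³/day.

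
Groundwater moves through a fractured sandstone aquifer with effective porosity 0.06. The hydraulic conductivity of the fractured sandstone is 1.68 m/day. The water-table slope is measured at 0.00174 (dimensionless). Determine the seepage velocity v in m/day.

0.0487

Hydraulic gradient i = 0.00174.
Darcy flux q = K · i = 1.680 × 0.001740 = 0.002923 m/day.
Seepage velocity v = q / n_e = 0.002923 / 0.06 = 0.04872 m/day.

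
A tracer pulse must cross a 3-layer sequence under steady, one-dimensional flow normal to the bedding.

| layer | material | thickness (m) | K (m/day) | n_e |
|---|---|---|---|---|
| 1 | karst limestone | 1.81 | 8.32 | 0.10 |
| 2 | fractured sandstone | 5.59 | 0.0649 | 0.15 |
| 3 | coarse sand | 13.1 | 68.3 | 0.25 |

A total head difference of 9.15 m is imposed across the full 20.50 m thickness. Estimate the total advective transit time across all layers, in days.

With flow normal to the layers, continuity requires the same specific discharge q through every layer.
Σ(b_i/K_i) = 1.81/8.32 + 5.59/0.0649 + 13.1/68.3 = 86.54 d.
q = Δh / Σ(b_i/K_i) = 9.15 / 86.54 = 0.1057 m/day.
In each layer the seepage velocity is v_i = q/n_i, so the layer transit time is t_i = b_i·n_i / q:
  layer 1 (karst limestone): t_1 = 1.81 × 0.10 / 0.1057 = 1.712 d
  layer 2 (fractured sandstone): t_2 = 5.59 × 0.15 / 0.1057 = 7.931 d
  layer 3 (coarse sand): t_3 = 13.1 × 0.25 / 0.1057 = 30.98 d
Total t = Σ t_i = 40.62 days.

40.6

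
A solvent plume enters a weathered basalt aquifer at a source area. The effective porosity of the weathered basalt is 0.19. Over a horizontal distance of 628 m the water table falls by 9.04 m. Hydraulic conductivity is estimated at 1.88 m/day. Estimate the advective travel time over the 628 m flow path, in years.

12.1

Hydraulic gradient i = Δh / L = 9.04 / 628 = 0.01439.
Darcy flux q = K · i = 1.880 × 0.01439 = 0.02706 m/day.
Seepage velocity v = q / n_e = 0.02706 / 0.19 = 0.1424 m/day.
Travel time t = L / v = 628 / 0.1424 = 4409 days = 12.07 years.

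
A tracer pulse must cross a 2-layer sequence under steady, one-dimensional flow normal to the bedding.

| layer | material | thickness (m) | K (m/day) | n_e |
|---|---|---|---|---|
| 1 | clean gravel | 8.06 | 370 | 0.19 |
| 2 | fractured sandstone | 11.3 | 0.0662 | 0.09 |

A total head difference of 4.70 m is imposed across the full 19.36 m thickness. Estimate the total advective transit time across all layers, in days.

92.6

With flow normal to the layers, continuity requires the same specific discharge q through every layer.
Σ(b_i/K_i) = 8.06/370 + 11.3/0.0662 = 170.7 d.
q = Δh / Σ(b_i/K_i) = 4.70 / 170.7 = 0.02753 m/day.
In each layer the seepage velocity is v_i = q/n_i, so the layer transit time is t_i = b_i·n_i / q:
  layer 1 (clean gravel): t_1 = 8.06 × 0.19 / 0.02753 = 55.62 d
  layer 2 (fractured sandstone): t_2 = 11.3 × 0.09 / 0.02753 = 36.94 d
Total t = Σ t_i = 92.56 days.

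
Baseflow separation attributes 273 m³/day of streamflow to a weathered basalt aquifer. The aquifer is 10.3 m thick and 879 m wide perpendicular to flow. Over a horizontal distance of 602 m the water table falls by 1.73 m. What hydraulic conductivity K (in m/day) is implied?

10.5

Cross-sectional area A = 879 × 10.3 = 9054 m².
Hydraulic gradient i = Δh / L = 1.73 / 602 = 0.002874.
From Q = K·A·i, K = Q / (A·i) = 273 / (9054 × 0.002874) = 10.49 m/day.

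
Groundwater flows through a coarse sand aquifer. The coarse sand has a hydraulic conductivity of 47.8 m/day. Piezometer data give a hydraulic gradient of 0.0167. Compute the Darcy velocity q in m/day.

Hydraulic gradient i = 0.0167.
Specific discharge q = K · i = 47.80 × 0.01670 = 0.7983 m/day.

0.798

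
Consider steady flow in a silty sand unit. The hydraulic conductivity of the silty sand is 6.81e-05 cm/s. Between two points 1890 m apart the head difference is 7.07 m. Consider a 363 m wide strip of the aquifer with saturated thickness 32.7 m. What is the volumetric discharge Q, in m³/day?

Convert K: 6.81e-05 cm/s × 864 = 0.05884 m/day.
Cross-sectional area A = 363 × 32.7 = 11870 m².
Hydraulic gradient i = Δh / L = 7.07 / 1890 = 0.003741.
Darcy's law: Q = K · A · i = 0.05884 × 11870 × 0.003741 = 2.613 m³/day.

2.61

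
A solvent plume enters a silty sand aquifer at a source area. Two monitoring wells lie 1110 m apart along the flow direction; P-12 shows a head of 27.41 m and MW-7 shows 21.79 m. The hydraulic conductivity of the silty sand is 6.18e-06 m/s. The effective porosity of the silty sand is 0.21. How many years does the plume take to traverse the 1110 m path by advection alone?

Convert K: 6.18e-06 m/s × 86400 = 0.5340 m/day.
Hydraulic gradient i = (27.41 − 21.79) / 1110 = 5.62 / 1110 = 0.005063.
Darcy flux q = K · i = 0.5340 × 0.005063 = 0.002703 m/day.
Seepage velocity v = q / n_e = 0.002703 / 0.21 = 0.01287 m/day.
Travel time t = L / v = 1110 / 0.01287 = 86224 days = 236.1 years.

236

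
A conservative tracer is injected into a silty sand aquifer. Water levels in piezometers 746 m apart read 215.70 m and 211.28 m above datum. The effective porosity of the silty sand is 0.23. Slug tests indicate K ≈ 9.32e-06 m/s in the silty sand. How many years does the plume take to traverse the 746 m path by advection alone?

98.5

Convert K: 9.32e-06 m/s × 86400 = 0.8052 m/day.
Hydraulic gradient i = (215.70 − 211.28) / 746 = 4.42 / 746 = 0.005925.
Darcy flux q = K · i = 0.8052 × 0.005925 = 0.004771 m/day.
Seepage velocity v = q / n_e = 0.004771 / 0.23 = 0.02074 m/day.
Travel time t = L / v = 746 / 0.02074 = 35963 days = 98.46 years.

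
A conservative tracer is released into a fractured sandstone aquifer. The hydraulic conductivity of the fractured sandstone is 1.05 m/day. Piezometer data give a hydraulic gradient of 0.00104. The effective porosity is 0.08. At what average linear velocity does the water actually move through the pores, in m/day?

0.0136

Hydraulic gradient i = 0.00104.
Darcy flux q = K · i = 1.050 × 0.001040 = 0.001092 m/day.
Seepage velocity v = q / n_e = 0.001092 / 0.08 = 0.01365 m/day.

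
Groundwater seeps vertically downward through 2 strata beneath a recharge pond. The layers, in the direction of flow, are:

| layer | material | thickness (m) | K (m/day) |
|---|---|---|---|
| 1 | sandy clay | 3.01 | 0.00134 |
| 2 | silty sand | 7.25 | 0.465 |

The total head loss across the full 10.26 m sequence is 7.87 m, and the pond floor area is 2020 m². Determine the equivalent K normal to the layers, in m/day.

Flow is perpendicular to layering, so the layers act in series and the equivalent K is the thickness-weighted harmonic mean.
Total thickness L = 3.01 + 7.25 = 10.26 m.
Σ(b_i/K_i) = 3.01/0.00134 + 7.25/0.465 = 2262 d.
K_eq = L / Σ(b_i/K_i) = 10.26 / 2262 = 0.004536 m/day.

0.00454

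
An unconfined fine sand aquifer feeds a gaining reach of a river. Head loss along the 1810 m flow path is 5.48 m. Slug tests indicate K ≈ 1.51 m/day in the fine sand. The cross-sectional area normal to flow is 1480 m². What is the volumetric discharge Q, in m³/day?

6.77

Hydraulic gradient i = Δh / L = 5.48 / 1810 = 0.003028.
Darcy's law: Q = K · A · i = 1.510 × 1480 × 0.003028 = 6.766 m³/day.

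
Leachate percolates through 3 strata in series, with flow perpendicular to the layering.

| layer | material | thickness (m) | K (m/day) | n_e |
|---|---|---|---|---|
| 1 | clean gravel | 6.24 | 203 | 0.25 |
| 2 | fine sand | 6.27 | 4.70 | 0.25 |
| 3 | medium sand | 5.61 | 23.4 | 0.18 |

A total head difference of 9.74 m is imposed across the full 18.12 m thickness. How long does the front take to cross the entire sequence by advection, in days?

0.682

With flow normal to the layers, continuity requires the same specific discharge q through every layer.
Σ(b_i/K_i) = 6.24/203 + 6.27/4.70 + 5.61/23.4 = 1.605 d.
q = Δh / Σ(b_i/K_i) = 9.74 / 1.605 = 6.070 m/day.
In each layer the seepage velocity is v_i = q/n_i, so the layer transit time is t_i = b_i·n_i / q:
  layer 1 (clean gravel): t_1 = 6.24 × 0.25 / 6.070 = 0.2570 d
  layer 2 (fine sand): t_2 = 6.27 × 0.25 / 6.070 = 0.2582 d
  layer 3 (medium sand): t_3 = 5.61 × 0.18 / 6.070 = 0.1664 d
Total t = Σ t_i = 0.6816 days.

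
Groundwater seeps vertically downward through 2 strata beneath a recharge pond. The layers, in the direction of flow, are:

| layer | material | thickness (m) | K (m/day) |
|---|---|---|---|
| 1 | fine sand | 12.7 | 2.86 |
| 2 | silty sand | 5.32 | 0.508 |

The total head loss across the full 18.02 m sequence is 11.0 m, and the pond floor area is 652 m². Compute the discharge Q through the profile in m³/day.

481

Flow is perpendicular to layering, so the layers act in series and the equivalent K is the thickness-weighted harmonic mean.
Total thickness L = 12.7 + 5.32 = 18.02 m.
Σ(b_i/K_i) = 12.7/2.86 + 5.32/0.508 = 14.91 d.
K_eq = L / Σ(b_i/K_i) = 18.02 / 14.91 = 1.208 m/day.
Q = K_eq · A · (Δh/L) = 1.208 × 652 × (11.0/18.02) = 480.9 m³/day.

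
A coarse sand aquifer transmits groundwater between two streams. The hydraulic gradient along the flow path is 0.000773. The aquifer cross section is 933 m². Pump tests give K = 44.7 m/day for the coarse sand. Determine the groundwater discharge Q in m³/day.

32.2

Hydraulic gradient i = 0.000773.
Darcy's law: Q = K · A · i = 44.70 × 933.0 × 0.0007730 = 32.24 m³/day.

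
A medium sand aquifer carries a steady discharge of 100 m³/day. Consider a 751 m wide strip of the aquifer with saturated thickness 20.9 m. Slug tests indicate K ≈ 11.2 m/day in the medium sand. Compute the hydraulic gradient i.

0.000569

Cross-sectional area A = 751 × 20.9 = 15696 m².
From Q = K·A·i, i = Q / (K·A) = 100 / (11.20 × 15696) = 0.0005688.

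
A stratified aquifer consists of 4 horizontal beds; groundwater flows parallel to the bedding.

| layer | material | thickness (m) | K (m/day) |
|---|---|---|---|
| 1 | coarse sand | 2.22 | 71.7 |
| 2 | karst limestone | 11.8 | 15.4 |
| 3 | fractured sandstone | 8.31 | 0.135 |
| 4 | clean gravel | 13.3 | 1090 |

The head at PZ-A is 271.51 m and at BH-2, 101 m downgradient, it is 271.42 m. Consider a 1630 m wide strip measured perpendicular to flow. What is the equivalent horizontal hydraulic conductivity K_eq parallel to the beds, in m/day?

416

Flow is parallel to layering, so each bed carries its own Darcy discharge and the transmissivities add.
Σ(K_i·b_i) = 71.7×2.22 + 15.4×11.8 + 0.135×8.31 + 1090×13.3 = 14839 m²/day.
Total thickness b = 35.63 m, so K_eq = Σ(K_i·b_i)/b = 416.5 m/day.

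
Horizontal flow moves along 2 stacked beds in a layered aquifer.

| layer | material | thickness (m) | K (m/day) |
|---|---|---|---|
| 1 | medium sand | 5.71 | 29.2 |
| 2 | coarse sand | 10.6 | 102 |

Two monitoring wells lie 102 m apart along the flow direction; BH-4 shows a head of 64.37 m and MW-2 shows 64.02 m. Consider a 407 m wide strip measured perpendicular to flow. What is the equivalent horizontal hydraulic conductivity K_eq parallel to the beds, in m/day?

76.5

Flow is parallel to layering, so each bed carries its own Darcy discharge and the transmissivities add.
Σ(K_i·b_i) = 29.2×5.71 + 102×10.6 = 1248 m²/day.
Total thickness b = 16.31 m, so K_eq = Σ(K_i·b_i)/b = 76.51 m/day.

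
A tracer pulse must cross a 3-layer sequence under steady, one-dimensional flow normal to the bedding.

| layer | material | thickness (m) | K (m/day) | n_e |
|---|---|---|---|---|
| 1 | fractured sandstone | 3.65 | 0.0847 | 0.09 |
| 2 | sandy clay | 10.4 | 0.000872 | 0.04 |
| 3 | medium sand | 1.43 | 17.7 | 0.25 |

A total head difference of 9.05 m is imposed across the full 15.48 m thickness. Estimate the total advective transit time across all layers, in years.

3.99

With flow normal to the layers, continuity requires the same specific discharge q through every layer.
Σ(b_i/K_i) = 3.65/0.0847 + 10.4/0.000872 + 1.43/17.7 = 11970 d.
q = Δh / Σ(b_i/K_i) = 9.05 / 11970 = 0.0007561 m/day.
In each layer the seepage velocity is v_i = q/n_i, so the layer transit time is t_i = b_i·n_i / q:
  layer 1 (fractured sandstone): t_1 = 3.65 × 0.09 / 0.0007561 = 434.5 d
  layer 2 (sandy clay): t_2 = 10.4 × 0.04 / 0.0007561 = 550.2 d
  layer 3 (medium sand): t_3 = 1.43 × 0.25 / 0.0007561 = 472.8 d
Total t = Σ t_i = 1458 days = 3.991 years.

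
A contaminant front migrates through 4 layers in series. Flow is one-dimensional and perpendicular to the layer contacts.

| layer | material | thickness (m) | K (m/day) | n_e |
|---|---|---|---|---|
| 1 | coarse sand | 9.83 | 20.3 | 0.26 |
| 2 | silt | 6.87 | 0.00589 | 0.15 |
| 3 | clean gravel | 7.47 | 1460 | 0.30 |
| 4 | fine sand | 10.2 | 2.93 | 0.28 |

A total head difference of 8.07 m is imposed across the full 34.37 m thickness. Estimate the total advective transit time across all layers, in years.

3.45

With flow normal to the layers, continuity requires the same specific discharge q through every layer.
Σ(b_i/K_i) = 9.83/20.3 + 6.87/0.00589 + 7.47/1460 + 10.2/2.93 = 1170 d.
q = Δh / Σ(b_i/K_i) = 8.07 / 1170 = 0.006895 m/day.
In each layer the seepage velocity is v_i = q/n_i, so the layer transit time is t_i = b_i·n_i / q:
  layer 1 (coarse sand): t_1 = 9.83 × 0.26 / 0.006895 = 370.7 d
  layer 2 (silt): t_2 = 6.87 × 0.15 / 0.006895 = 149.4 d
  layer 3 (clean gravel): t_3 = 7.47 × 0.30 / 0.006895 = 325.0 d
  layer 4 (fine sand): t_4 = 10.2 × 0.28 / 0.006895 = 414.2 d
Total t = Σ t_i = 1259 days = 3.448 years.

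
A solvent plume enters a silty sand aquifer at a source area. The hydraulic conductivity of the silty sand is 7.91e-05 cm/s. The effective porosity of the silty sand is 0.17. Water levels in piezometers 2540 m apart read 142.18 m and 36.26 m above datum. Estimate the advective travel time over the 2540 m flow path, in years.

Convert K: 7.91e-05 cm/s × 864 = 0.06834 m/day.
Hydraulic gradient i = (142.18 − 36.26) / 2540 = 105.92 / 2540 = 0.04170.
Darcy flux q = K · i = 0.06834 × 0.04170 = 0.002850 m/day.
Seepage velocity v = q / n_e = 0.002850 / 0.17 = 0.01676 m/day.
Travel time t = L / v = 2540 / 0.01676 = 1.515e+05 days = 414.8 years.

415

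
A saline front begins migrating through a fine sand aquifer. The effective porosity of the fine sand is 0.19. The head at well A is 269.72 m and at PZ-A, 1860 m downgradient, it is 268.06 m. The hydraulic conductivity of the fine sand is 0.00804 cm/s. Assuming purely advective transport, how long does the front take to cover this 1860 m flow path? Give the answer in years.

156

Convert K: 0.00804 cm/s × 864 = 6.947 m/day.
Hydraulic gradient i = (269.72 − 268.06) / 1860 = 1.66 / 1860 = 0.0008925.
Darcy flux q = K · i = 6.947 × 0.0008925 = 0.006200 m/day.
Seepage velocity v = q / n_e = 0.006200 / 0.19 = 0.03263 m/day.
Travel time t = L / v = 1860 / 0.03263 = 57004 days = 156.1 years.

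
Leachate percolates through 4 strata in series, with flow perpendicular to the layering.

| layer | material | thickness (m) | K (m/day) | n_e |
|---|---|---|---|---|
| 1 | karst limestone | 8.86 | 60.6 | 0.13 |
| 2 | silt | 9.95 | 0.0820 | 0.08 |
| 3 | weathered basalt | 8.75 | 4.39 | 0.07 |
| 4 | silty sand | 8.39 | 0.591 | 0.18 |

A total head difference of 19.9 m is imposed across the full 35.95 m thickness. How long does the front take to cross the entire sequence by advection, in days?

With flow normal to the layers, continuity requires the same specific discharge q through every layer.
Σ(b_i/K_i) = 8.86/60.6 + 9.95/0.0820 + 8.75/4.39 + 8.39/0.591 = 137.7 d.
q = Δh / Σ(b_i/K_i) = 19.9 / 137.7 = 0.1445 m/day.
In each layer the seepage velocity is v_i = q/n_i, so the layer transit time is t_i = b_i·n_i / q:
  layer 1 (karst limestone): t_1 = 8.86 × 0.13 / 0.1445 = 7.969 d
  layer 2 (silt): t_2 = 9.95 × 0.08 / 0.1445 = 5.507 d
  layer 3 (weathered basalt): t_3 = 8.75 × 0.07 / 0.1445 = 4.238 d
  layer 4 (silty sand): t_4 = 8.39 × 0.18 / 0.1445 = 10.45 d
Total t = Σ t_i = 28.16 days.

28.2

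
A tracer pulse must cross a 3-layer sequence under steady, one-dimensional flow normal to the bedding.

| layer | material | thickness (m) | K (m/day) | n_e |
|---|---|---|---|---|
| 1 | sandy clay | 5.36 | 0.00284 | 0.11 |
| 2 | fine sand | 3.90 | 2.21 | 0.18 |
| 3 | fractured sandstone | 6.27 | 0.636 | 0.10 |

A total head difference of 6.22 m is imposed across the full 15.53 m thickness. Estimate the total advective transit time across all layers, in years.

With flow normal to the layers, continuity requires the same specific discharge q through every layer.
Σ(b_i/K_i) = 5.36/0.00284 + 3.90/2.21 + 6.27/0.636 = 1899 d.
q = Δh / Σ(b_i/K_i) = 6.22 / 1899 = 0.003275 m/day.
In each layer the seepage velocity is v_i = q/n_i, so the layer transit time is t_i = b_i·n_i / q:
  layer 1 (sandy clay): t_1 = 5.36 × 0.11 / 0.003275 = 180.0 d
  layer 2 (fine sand): t_2 = 3.90 × 0.18 / 0.003275 = 214.3 d
  layer 3 (fractured sandstone): t_3 = 6.27 × 0.10 / 0.003275 = 191.4 d
Total t = Σ t_i = 585.7 days = 1.604 years.

1.60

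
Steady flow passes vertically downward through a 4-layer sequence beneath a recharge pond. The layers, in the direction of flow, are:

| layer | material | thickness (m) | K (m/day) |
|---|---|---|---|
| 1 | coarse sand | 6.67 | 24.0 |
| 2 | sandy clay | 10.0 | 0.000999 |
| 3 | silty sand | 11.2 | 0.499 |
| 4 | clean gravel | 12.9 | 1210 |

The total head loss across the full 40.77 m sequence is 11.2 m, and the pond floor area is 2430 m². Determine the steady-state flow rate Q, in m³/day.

Flow is perpendicular to layering, so the layers act in series and the equivalent K is the thickness-weighted harmonic mean.
Total thickness L = 6.67 + 10.0 + 11.2 + 12.9 = 40.77 m.
Σ(b_i/K_i) = 6.67/24.0 + 10.0/0.000999 + 11.2/0.499 + 12.9/1210 = 10033 d.
K_eq = L / Σ(b_i/K_i) = 40.77 / 10033 = 0.004064 m/day.
Q = K_eq · A · (Δh/L) = 0.004064 × 2430 × (11.2/40.77) = 2.713 m³/day.

2.71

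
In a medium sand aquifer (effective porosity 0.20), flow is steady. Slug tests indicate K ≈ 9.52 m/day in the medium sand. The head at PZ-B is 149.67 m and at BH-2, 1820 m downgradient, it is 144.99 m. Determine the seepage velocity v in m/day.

Hydraulic gradient i = (149.67 − 144.99) / 1820 = 4.68 / 1820 = 0.002571.
Darcy flux q = K · i = 9.520 × 0.002571 = 0.02448 m/day.
Seepage velocity v = q / n_e = 0.02448 / 0.20 = 0.1224 m/day.

0.122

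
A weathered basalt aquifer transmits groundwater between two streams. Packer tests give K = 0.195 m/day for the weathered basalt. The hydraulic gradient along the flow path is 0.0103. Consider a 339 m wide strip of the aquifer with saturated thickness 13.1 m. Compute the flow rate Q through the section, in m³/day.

Cross-sectional area A = 339 × 13.1 = 4441 m².
Hydraulic gradient i = 0.0103.
Darcy's law: Q = K · A · i = 0.1950 × 4441 × 0.01030 = 8.920 m³/day.

8.92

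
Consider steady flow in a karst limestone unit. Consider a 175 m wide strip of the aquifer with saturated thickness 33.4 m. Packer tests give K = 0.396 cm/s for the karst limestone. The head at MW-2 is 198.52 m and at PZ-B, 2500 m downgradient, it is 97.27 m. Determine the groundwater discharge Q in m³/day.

81000

Convert K: 0.396 cm/s × 864 = 342.1 m/day.
Cross-sectional area A = 175 × 33.4 = 5845 m².
Hydraulic gradient i = (198.52 − 97.27) / 2500 = 101.25 / 2500 = 0.04050.
Darcy's law: Q = K · A · i = 342.1 × 5845 × 0.04050 = 80993 m³/day.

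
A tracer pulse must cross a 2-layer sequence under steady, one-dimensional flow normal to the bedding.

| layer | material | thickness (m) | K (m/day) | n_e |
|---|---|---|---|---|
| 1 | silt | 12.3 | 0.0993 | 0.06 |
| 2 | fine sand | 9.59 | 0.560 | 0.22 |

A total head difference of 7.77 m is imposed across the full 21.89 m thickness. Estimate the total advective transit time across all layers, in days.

51.7

With flow normal to the layers, continuity requires the same specific discharge q through every layer.
Σ(b_i/K_i) = 12.3/0.0993 + 9.59/0.560 = 141.0 d.
q = Δh / Σ(b_i/K_i) = 7.77 / 141.0 = 0.05511 m/day.
In each layer the seepage velocity is v_i = q/n_i, so the layer transit time is t_i = b_i·n_i / q:
  layer 1 (silt): t_1 = 12.3 × 0.06 / 0.05511 = 13.39 d
  layer 2 (fine sand): t_2 = 9.59 × 0.22 / 0.05511 = 38.28 d
Total t = Σ t_i = 51.68 days.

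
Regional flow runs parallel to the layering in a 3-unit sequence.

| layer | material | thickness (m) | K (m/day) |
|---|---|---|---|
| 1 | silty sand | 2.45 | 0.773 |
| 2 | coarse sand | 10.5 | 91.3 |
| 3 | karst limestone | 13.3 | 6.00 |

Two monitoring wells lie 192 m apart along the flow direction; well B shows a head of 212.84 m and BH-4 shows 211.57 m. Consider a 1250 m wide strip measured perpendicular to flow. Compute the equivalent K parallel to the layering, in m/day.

Flow is parallel to layering, so each bed carries its own Darcy discharge and the transmissivities add.
Σ(K_i·b_i) = 0.773×2.45 + 91.3×10.5 + 6.00×13.3 = 1040 m²/day.
Total thickness b = 26.25 m, so K_eq = Σ(K_i·b_i)/b = 39.63 m/day.

39.6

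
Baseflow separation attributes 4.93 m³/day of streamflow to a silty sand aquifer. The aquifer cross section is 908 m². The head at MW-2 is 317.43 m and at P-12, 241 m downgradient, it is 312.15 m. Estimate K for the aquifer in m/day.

0.248

Hydraulic gradient i = (317.43 − 312.15) / 241 = 5.28 / 241 = 0.02191.
From Q = K·A·i, K = Q / (A·i) = 4.93 / (908.0 × 0.02191) = 0.2478 m/day.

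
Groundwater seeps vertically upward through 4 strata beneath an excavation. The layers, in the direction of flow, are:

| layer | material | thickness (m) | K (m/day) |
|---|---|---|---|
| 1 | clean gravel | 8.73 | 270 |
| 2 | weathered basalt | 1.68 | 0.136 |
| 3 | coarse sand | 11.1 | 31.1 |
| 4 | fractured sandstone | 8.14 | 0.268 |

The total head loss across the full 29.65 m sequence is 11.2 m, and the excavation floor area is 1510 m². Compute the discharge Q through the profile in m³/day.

392

Flow is perpendicular to layering, so the layers act in series and the equivalent K is the thickness-weighted harmonic mean.
Total thickness L = 8.73 + 1.68 + 11.1 + 8.14 = 29.65 m.
Σ(b_i/K_i) = 8.73/270 + 1.68/0.136 + 11.1/31.1 + 8.14/0.268 = 43.12 d.
K_eq = L / Σ(b_i/K_i) = 29.65 / 43.12 = 0.6877 m/day.
Q = K_eq · A · (Δh/L) = 0.6877 × 1510 × (11.2/29.65) = 392.3 m³/day.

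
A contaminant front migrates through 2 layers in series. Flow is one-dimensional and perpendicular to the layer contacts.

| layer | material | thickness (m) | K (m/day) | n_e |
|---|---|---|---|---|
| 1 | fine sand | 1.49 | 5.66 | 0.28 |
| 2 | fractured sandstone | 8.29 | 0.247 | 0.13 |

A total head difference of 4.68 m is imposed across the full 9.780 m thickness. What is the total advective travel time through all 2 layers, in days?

With flow normal to the layers, continuity requires the same specific discharge q through every layer.
Σ(b_i/K_i) = 1.49/5.66 + 8.29/0.247 = 33.83 d.
q = Δh / Σ(b_i/K_i) = 4.68 / 33.83 = 0.1384 m/day.
In each layer the seepage velocity is v_i = q/n_i, so the layer transit time is t_i = b_i·n_i / q:
  layer 1 (fine sand): t_1 = 1.49 × 0.28 / 0.1384 = 3.015 d
  layer 2 (fractured sandstone): t_2 = 8.29 × 0.13 / 0.1384 = 7.789 d
Total t = Σ t_i = 10.80 days.

10.8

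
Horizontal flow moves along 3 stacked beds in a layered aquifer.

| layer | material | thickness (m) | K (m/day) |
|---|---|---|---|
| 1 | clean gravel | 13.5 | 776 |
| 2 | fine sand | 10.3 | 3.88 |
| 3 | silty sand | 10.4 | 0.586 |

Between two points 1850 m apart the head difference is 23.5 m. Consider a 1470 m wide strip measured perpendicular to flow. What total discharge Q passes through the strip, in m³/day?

196000

Flow is parallel to layering, so each bed carries its own Darcy discharge and the transmissivities add.
Σ(K_i·b_i) = 776×13.5 + 3.88×10.3 + 0.586×10.4 = 10522 m²/day.
Hydraulic gradient i = Δh / L = 23.5 / 1850 = 0.01270.
Q = Σ(K_i·b_i) · W · i = 10522 × 1470 × 0.01270 = 1.965e+05 m³/day.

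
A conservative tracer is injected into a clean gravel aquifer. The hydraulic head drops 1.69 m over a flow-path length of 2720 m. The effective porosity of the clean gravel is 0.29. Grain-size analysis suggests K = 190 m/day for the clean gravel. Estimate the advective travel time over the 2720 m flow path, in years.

Hydraulic gradient i = Δh / L = 1.69 / 2720 = 0.0006213.
Darcy flux q = K · i = 190.0 × 0.0006213 = 0.1181 m/day.
Seepage velocity v = q / n_e = 0.1181 / 0.29 = 0.4071 m/day.
Travel time t = L / v = 2720 / 0.4071 = 6682 days = 18.29 years.

18.3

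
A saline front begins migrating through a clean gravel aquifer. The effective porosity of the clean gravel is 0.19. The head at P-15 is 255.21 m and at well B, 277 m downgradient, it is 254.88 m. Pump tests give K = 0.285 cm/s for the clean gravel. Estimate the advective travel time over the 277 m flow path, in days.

179

Convert K: 0.285 cm/s × 864 = 246.2 m/day.
Hydraulic gradient i = (255.21 − 254.88) / 277 = 0.33 / 277 = 0.001191.
Darcy flux q = K · i = 246.2 × 0.001191 = 0.2934 m/day.
Seepage velocity v = q / n_e = 0.2934 / 0.19 = 1.544 m/day.
Travel time t = L / v = 277 / 1.544 = 179.4 days.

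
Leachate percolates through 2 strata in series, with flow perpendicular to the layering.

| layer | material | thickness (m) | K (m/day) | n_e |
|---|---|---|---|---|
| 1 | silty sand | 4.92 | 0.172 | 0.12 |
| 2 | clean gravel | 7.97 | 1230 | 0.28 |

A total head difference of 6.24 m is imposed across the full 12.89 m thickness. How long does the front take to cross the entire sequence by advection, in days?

With flow normal to the layers, continuity requires the same specific discharge q through every layer.
Σ(b_i/K_i) = 4.92/0.172 + 7.97/1230 = 28.61 d.
q = Δh / Σ(b_i/K_i) = 6.24 / 28.61 = 0.2181 m/day.
In each layer the seepage velocity is v_i = q/n_i, so the layer transit time is t_i = b_i·n_i / q:
  layer 1 (silty sand): t_1 = 4.92 × 0.12 / 0.2181 = 2.707 d
  layer 2 (clean gravel): t_2 = 7.97 × 0.28 / 0.2181 = 10.23 d
Total t = Σ t_i = 12.94 days.

12.9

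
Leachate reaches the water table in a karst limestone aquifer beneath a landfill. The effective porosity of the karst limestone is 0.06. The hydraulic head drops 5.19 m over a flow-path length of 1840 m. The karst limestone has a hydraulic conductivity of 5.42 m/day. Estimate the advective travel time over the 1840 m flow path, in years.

Hydraulic gradient i = Δh / L = 5.19 / 1840 = 0.002821.
Darcy flux q = K · i = 5.420 × 0.002821 = 0.01529 m/day.
Seepage velocity v = q / n_e = 0.01529 / 0.06 = 0.2548 m/day.
Travel time t = L / v = 1840 / 0.2548 = 7221 days = 19.77 years.

19.8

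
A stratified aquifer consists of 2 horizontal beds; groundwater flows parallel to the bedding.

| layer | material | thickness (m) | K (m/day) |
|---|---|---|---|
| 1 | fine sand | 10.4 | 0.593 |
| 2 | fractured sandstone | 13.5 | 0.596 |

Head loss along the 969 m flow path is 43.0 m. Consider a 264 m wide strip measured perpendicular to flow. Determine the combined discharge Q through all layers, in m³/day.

167

Flow is parallel to layering, so each bed carries its own Darcy discharge and the transmissivities add.
Σ(K_i·b_i) = 0.593×10.4 + 0.596×13.5 = 14.21 m²/day.
Hydraulic gradient i = Δh / L = 43.0 / 969 = 0.04438.
Q = Σ(K_i·b_i) · W · i = 14.21 × 264 × 0.04438 = 166.5 m³/day.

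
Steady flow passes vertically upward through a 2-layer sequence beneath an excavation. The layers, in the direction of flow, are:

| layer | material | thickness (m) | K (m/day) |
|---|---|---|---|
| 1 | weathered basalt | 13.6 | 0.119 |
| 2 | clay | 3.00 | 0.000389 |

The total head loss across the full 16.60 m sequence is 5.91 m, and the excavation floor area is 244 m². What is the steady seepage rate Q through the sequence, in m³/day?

0.184

Flow is perpendicular to layering, so the layers act in series and the equivalent K is the thickness-weighted harmonic mean.
Total thickness L = 13.6 + 3.00 = 16.60 m.
Σ(b_i/K_i) = 13.6/0.119 + 3.00/0.000389 = 7826 d.
K_eq = L / Σ(b_i/K_i) = 16.60 / 7826 = 0.002121 m/day.
Q = K_eq · A · (Δh/L) = 0.002121 × 244 × (5.91/16.60) = 0.1843 m³/day.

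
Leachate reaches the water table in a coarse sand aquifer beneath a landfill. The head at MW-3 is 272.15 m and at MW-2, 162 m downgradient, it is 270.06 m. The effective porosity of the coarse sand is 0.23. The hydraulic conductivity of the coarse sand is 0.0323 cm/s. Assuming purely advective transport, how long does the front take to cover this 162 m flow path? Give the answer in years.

0.283

Convert K: 0.0323 cm/s × 864 = 27.91 m/day.
Hydraulic gradient i = (272.15 − 270.06) / 162 = 2.09 / 162 = 0.01290.
Darcy flux q = K · i = 27.91 × 0.01290 = 0.3600 m/day.
Seepage velocity v = q / n_e = 0.3600 / 0.23 = 1.565 m/day.
Travel time t = L / v = 162 / 1.565 = 103.5 days = 0.2833 years.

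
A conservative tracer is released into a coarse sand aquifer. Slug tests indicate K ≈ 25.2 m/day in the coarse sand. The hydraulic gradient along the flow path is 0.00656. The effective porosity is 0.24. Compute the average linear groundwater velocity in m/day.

Hydraulic gradient i = 0.00656.
Darcy flux q = K · i = 25.20 × 0.006560 = 0.1653 m/day.
Seepage velocity v = q / n_e = 0.1653 / 0.24 = 0.6888 m/day.

0.689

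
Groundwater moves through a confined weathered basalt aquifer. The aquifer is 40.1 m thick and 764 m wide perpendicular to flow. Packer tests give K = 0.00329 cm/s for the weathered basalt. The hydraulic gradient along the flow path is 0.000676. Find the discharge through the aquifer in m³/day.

58.9

Convert K: 0.00329 cm/s × 864 = 2.843 m/day.
Cross-sectional area A = 764 × 40.1 = 30636 m².
Hydraulic gradient i = 0.000676.
Darcy's law: Q = K · A · i = 2.843 × 30636 × 0.0006760 = 58.87 m³/day.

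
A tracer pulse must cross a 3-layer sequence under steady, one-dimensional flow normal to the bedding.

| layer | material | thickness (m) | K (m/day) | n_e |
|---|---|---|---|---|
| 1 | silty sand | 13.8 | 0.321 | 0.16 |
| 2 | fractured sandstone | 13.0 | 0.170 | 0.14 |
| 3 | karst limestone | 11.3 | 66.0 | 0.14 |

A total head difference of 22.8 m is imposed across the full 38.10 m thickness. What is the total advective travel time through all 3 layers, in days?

29.4

With flow normal to the layers, continuity requires the same specific discharge q through every layer.
Σ(b_i/K_i) = 13.8/0.321 + 13.0/0.170 + 11.3/66.0 = 119.6 d.
q = Δh / Σ(b_i/K_i) = 22.8 / 119.6 = 0.1906 m/day.
In each layer the seepage velocity is v_i = q/n_i, so the layer transit time is t_i = b_i·n_i / q:
  layer 1 (silty sand): t_1 = 13.8 × 0.16 / 0.1906 = 11.59 d
  layer 2 (fractured sandstone): t_2 = 13.0 × 0.14 / 0.1906 = 9.550 d
  layer 3 (karst limestone): t_3 = 11.3 × 0.14 / 0.1906 = 8.301 d
Total t = Σ t_i = 29.44 days.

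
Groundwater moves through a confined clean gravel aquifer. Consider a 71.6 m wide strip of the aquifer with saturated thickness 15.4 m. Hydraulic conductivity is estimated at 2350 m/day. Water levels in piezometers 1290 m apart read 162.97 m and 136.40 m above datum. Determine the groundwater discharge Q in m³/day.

Cross-sectional area A = 71.6 × 15.4 = 1103 m².
Hydraulic gradient i = (162.97 − 136.40) / 1290 = 26.57 / 1290 = 0.02060.
Darcy's law: Q = K · A · i = 2350 × 1103 × 0.02060 = 53371 m³/day.

53400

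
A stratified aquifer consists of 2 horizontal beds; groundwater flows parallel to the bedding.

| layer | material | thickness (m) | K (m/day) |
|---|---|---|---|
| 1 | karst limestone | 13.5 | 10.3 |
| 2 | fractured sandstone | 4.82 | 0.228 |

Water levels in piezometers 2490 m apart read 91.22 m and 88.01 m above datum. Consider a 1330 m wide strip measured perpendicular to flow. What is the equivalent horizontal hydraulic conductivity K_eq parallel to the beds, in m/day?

7.65

Flow is parallel to layering, so each bed carries its own Darcy discharge and the transmissivities add.
Σ(K_i·b_i) = 10.3×13.5 + 0.228×4.82 = 140.1 m²/day.
Total thickness b = 18.32 m, so K_eq = Σ(K_i·b_i)/b = 7.650 m/day.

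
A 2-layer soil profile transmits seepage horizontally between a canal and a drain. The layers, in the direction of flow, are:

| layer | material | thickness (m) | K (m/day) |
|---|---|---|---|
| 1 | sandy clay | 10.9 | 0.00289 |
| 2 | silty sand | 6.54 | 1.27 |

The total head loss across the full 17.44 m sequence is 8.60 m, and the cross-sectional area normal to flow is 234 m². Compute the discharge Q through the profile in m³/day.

0.533

Flow is perpendicular to layering, so the layers act in series and the equivalent K is the thickness-weighted harmonic mean.
Total thickness L = 10.9 + 6.54 = 17.44 m.
Σ(b_i/K_i) = 10.9/0.00289 + 6.54/1.27 = 3777 d.
K_eq = L / Σ(b_i/K_i) = 17.44 / 3777 = 0.004618 m/day.
Q = K_eq · A · (Δh/L) = 0.004618 × 234 × (8.60/17.44) = 0.5328 m³/day.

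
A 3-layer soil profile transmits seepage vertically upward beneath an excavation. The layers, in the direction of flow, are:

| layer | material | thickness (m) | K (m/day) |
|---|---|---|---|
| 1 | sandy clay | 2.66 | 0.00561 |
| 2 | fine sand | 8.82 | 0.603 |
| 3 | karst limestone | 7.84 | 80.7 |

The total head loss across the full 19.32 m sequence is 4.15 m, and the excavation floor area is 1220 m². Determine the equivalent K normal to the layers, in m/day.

0.0395

Flow is perpendicular to layering, so the layers act in series and the equivalent K is the thickness-weighted harmonic mean.
Total thickness L = 2.66 + 8.82 + 7.84 = 19.32 m.
Σ(b_i/K_i) = 2.66/0.00561 + 8.82/0.603 + 7.84/80.7 = 488.9 d.
K_eq = L / Σ(b_i/K_i) = 19.32 / 488.9 = 0.03952 m/day.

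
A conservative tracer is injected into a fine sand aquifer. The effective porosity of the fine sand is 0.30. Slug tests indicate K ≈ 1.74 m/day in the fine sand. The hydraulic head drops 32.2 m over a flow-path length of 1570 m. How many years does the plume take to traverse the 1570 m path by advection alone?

Hydraulic gradient i = Δh / L = 32.2 / 1570 = 0.02051.
Darcy flux q = K · i = 1.740 × 0.02051 = 0.03569 m/day.
Seepage velocity v = q / n_e = 0.03569 / 0.30 = 0.1190 m/day.
Travel time t = L / v = 1570 / 0.1190 = 13198 days = 36.13 years.

36.1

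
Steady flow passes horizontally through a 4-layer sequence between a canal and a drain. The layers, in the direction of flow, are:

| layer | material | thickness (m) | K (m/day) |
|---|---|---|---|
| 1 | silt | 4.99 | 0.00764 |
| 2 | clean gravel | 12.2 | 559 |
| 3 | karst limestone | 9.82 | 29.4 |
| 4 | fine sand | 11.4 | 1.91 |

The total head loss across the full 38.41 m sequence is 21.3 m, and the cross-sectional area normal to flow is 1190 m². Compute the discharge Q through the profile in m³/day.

38.4

Flow is perpendicular to layering, so the layers act in series and the equivalent K is the thickness-weighted harmonic mean.
Total thickness L = 4.99 + 12.2 + 9.82 + 11.4 = 38.41 m.
Σ(b_i/K_i) = 4.99/0.00764 + 12.2/559 + 9.82/29.4 + 11.4/1.91 = 659.5 d.
K_eq = L / Σ(b_i/K_i) = 38.41 / 659.5 = 0.05824 m/day.
Q = K_eq · A · (Δh/L) = 0.05824 × 1190 × (21.3/38.41) = 38.44 m³/day.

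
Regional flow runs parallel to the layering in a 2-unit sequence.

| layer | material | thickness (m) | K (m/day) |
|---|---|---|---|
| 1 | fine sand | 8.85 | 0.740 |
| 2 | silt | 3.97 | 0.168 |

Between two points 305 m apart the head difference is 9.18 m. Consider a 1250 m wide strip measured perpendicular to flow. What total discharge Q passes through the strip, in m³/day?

271

Flow is parallel to layering, so each bed carries its own Darcy discharge and the transmissivities add.
Σ(K_i·b_i) = 0.740×8.85 + 0.168×3.97 = 7.216 m²/day.
Hydraulic gradient i = Δh / L = 9.18 / 305 = 0.03010.
Q = Σ(K_i·b_i) · W · i = 7.216 × 1250 × 0.03010 = 271.5 m³/day.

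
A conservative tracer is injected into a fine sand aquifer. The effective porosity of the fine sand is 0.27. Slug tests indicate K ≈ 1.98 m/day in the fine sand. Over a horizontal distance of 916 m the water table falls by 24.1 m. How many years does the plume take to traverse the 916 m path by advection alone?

13.0

Hydraulic gradient i = Δh / L = 24.1 / 916 = 0.02631.
Darcy flux q = K · i = 1.980 × 0.02631 = 0.05209 m/day.
Seepage velocity v = q / n_e = 0.05209 / 0.27 = 0.1929 m/day.
Travel time t = L / v = 916 / 0.1929 = 4748 days = 13.00 years.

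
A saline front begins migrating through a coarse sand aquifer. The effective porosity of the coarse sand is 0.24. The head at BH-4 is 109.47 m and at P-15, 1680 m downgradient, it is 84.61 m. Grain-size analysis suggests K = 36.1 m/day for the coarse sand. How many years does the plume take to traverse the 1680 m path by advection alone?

2.07

Hydraulic gradient i = (109.47 − 84.61) / 1680 = 24.86 / 1680 = 0.01480.
Darcy flux q = K · i = 36.10 × 0.01480 = 0.5342 m/day.
Seepage velocity v = q / n_e = 0.5342 / 0.24 = 2.226 m/day.
Travel time t = L / v = 1680 / 2.226 = 754.8 days = 2.066 years.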